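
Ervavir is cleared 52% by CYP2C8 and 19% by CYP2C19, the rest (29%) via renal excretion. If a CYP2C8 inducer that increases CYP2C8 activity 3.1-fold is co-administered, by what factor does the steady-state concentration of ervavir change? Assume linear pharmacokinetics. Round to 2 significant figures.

0.48

CYP2C8: 0.52 × 3.1 = 1.612
CYP2C19: 0.19 (unchanged)
Other: 0.29 (unchanged)
Relative clearance = 1.612 + 0.19 + 0.29 = 2.092.
Steady-state concentration ratio = CL_old/CL_new = 1 / 2.092 = 0.48.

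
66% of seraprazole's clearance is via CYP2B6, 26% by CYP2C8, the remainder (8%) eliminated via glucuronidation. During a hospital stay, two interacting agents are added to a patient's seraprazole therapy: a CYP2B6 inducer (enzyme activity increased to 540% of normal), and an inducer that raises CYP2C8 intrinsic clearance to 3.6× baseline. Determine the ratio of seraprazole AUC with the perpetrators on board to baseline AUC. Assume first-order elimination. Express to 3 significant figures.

The CYP2B6 pathway (66% of clearance) is boosted to 5.4× activity: 0.66 × 5.4 = 3.564.
The CYP2C8 pathway (26% of clearance) increases to 3.6× activity: 0.26 × 3.6 = 0.936.
The remaining 8% of clearance is unaffected.
New clearance relative to baseline: 3.564 + 0.936 + 0.08 = 4.58.
Because AUC varies inversely with clearance, the combined effect is 1 / 4.58 = 0.218.

0.218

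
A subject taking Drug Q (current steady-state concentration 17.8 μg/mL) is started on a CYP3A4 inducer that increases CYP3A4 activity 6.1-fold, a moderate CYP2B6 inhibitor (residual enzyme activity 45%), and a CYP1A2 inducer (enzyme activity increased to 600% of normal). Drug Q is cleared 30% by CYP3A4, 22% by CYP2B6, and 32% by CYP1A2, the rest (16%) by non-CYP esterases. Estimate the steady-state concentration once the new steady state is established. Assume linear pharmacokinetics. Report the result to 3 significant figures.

The CYP3A4 pathway (30% of clearance) rises to 6.1× activity: 0.3 × 6.1 = 1.83.
The CYP2B6 pathway (22% of clearance) falls to 0.45× activity: 0.22 × 0.45 = 0.099.
The CYP1A2 pathway (32% of clearance) rises to 6× activity: 0.32 × 6 = 1.92.
The remaining 16% of clearance is unaffected.
New clearance relative to baseline: 1.83 + 0.099 + 1.92 + 0.16 = 4.009.
Steady-state concentration ∝ 1/CL: new value = 17.8 / 4.009 = 4.44 μg/mL.

4.44 μg/mL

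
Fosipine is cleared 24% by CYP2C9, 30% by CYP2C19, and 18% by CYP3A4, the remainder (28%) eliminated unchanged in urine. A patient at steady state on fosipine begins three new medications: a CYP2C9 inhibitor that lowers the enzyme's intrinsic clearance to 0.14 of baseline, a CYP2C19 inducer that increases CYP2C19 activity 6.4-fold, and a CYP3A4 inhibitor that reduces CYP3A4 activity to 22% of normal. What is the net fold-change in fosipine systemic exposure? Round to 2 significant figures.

CYP2C9: 0.24 × 0.14 = 0.0336
CYP2C19: 0.3 × 6.4 = 1.92
CYP3A4: 0.18 × 0.22 = 0.0396
Other: 0.28 (unchanged)
CL_new/CL_old = 0.0336 + 1.92 + 0.0396 + 0.28 = 2.2732.
Net systemic exposure ratio = 1 / 2.2732 = 0.44.

0.44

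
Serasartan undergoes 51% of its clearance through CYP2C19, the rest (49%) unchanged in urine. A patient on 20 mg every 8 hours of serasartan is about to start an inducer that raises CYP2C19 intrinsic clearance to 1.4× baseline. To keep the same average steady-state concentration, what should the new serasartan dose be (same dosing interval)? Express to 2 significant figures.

24 mg

The CYP2C19 pathway (51% of clearance) rises to 1.4× activity: 0.51 × 1.4 = 0.714.
Non-CYP routes (49%) are unchanged.
Relative clearance = 0.714 + 0.49 = 1.204.
Css,avg = (dose rate)/CL, so holding Css fixed requires dose ∝ CL: 20 × 1.204 = 24 mg.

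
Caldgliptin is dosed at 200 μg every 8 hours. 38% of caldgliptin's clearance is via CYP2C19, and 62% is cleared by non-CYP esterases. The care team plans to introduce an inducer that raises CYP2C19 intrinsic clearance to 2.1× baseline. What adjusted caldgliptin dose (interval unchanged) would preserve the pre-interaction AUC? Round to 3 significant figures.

284 μg

CYP2C19: 0.38 × 2.1 = 0.798
Other: 0.62 (unchanged)
CL_new/CL_old = 0.798 + 0.62 = 1.418.
Exposure is unchanged when dose changes in proportion to clearance. New dose = 200 μg × 1.418 = 284 μg.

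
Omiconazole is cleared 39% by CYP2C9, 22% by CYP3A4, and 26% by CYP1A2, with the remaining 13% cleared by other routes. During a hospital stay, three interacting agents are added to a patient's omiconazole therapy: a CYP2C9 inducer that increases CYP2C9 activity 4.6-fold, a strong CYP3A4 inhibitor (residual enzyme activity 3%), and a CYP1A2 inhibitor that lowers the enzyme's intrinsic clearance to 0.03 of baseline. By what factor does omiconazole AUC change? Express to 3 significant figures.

CYP2C9: 0.39 × 4.6 = 1.794
CYP3A4: 0.22 × 0.03 = 0.0066
CYP1A2: 0.26 × 0.03 = 0.0078
Other: 0.13 (unchanged)
CL_new/CL_old = 1.794 + 0.0066 + 0.0078 + 0.13 = 1.9384.
AUC ∝ 1/CL: fold-change = 1 / 1.9384 = 0.516.

0.516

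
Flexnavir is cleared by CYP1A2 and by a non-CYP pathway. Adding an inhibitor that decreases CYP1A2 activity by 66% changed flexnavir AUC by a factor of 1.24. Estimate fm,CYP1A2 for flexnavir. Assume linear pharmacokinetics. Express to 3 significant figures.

0.293

Let fm be the CYP1A2 fraction. New clearance relative to baseline = fm × 0.34 + (1 − fm).
AUC ratio = 1 / (new CL fraction), so new CL fraction = 1 / 1.24 = 0.8065.
fm × 0.34 + 1 − fm = 0.8065  ⇒  fm × (0.34 − 1) = −0.1935  ⇒  fm = 0.293.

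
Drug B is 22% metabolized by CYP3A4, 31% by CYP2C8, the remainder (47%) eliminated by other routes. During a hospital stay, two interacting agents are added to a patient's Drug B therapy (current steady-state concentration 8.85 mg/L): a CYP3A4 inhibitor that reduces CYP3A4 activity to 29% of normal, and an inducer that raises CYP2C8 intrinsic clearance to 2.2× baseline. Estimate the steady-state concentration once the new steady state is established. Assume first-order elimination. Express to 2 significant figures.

The CYP3A4 pathway (22% of clearance) falls to 0.29× activity: 0.22 × 0.29 = 0.0638.
The CYP2C8 pathway (31% of clearance) rises to 2.2× activity: 0.31 × 2.2 = 0.682.
Non-CYP routes (47%) are unchanged.
Relative clearance = 0.0638 + 0.682 + 0.47 = 1.2158.
New steady-state concentration = 8.85 / 1.2158 = 7.3 mg/L (concentration scales inversely with clearance).

7.3 mg/L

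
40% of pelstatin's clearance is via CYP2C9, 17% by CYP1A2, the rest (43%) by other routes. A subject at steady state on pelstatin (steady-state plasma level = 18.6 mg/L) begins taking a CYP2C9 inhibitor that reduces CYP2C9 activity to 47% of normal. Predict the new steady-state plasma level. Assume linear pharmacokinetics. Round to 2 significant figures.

24 mg/L

The CYP2C9 pathway (40% of clearance) falls to 0.47× activity: 0.4 × 0.47 = 0.188.
CYP1A2 (17%) and the residual 43% are unaffected.
New clearance relative to baseline: 0.188 + 0.17 + 0.43 = 0.788.
New steady-state plasma level = baseline ÷ relative clearance = 18.6 / 0.788 = 24 mg/L.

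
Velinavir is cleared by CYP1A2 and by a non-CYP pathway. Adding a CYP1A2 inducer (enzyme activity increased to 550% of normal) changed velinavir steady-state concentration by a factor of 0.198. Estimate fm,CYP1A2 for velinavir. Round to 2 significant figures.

0.90

Call the CYP1A2 fraction fm. After the interaction, CL_new/CL_old = fm × 5.5 + (1 − fm).
Steady-state concentration ratio = 1 / (new CL fraction), so new CL fraction = 1 / 0.198 = 5.051.
fm × 5.5 + 1 − fm = 5.051  ⇒  fm × (5.5 − 1) = 4.051  ⇒  fm = 0.90.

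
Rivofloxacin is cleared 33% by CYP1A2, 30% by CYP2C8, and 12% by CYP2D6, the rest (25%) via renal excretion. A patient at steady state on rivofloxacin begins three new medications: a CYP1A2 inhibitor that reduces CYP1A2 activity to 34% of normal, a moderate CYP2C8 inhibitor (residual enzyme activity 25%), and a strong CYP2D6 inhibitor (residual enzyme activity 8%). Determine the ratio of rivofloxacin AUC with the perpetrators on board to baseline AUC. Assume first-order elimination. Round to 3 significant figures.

2.24

The CYP1A2 pathway (33% of clearance) falls to 0.34× activity: 0.33 × 0.34 = 0.1122.
The CYP2C8 pathway (30% of clearance) falls to 0.25× activity: 0.3 × 0.25 = 0.075.
The CYP2D6 pathway (12% of clearance) is reduced to 0.08× activity: 0.12 × 0.08 = 0.0096.
The remaining 25% of clearance is unaffected.
New clearance relative to baseline: 0.1122 + 0.075 + 0.0096 + 0.25 = 0.4468.
Because AUC varies inversely with clearance, the combined effect is 1 / 0.4468 = 2.24.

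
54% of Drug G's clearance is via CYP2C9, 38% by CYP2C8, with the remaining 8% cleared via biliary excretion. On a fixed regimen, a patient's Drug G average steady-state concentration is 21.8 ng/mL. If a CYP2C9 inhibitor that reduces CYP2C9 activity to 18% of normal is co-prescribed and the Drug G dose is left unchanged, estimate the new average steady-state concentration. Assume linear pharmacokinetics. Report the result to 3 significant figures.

39.1 ng/mL

The CYP2C9 pathway (54% of clearance) is reduced to 0.18× activity: 0.54 × 0.18 = 0.0972.
CYP2C8 (38%) and the residual 8% are unaffected.
New clearance relative to baseline: 0.0972 + 0.38 + 0.08 = 0.5572.
With dosing unchanged, average steady-state concentration scales as 1/CL: 21.8 / 0.5572 = 39.1 ng/mL.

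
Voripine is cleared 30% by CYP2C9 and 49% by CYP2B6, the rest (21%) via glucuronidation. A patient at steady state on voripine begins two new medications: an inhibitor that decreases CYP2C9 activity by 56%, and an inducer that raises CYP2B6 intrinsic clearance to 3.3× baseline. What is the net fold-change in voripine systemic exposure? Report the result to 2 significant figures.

0.51

CYP2C9: 0.3 × 0.44 = 0.132
CYP2B6: 0.49 × 3.3 = 1.617
Other: 0.21 (unchanged)
New clearance relative to baseline: 0.132 + 1.617 + 0.21 = 1.959.
Systemic exposure ∝ 1/CL: fold-change = 1 / 1.959 = 0.51.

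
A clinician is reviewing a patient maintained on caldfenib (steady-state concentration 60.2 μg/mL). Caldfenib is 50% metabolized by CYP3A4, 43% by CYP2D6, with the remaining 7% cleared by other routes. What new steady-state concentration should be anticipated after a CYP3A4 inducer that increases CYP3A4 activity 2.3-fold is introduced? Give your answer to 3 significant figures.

The CYP3A4 pathway (50% of clearance) increases to 2.3× activity: 0.5 × 2.3 = 1.15.
CYP2D6 (43%) and the residual 7% are unaffected.
New clearance relative to baseline: 1.15 + 0.43 + 0.07 = 1.65.
With dosing unchanged, steady-state concentration scales as 1/CL: 60.2 / 1.65 = 36.5 μg/mL.

36.5 μg/mL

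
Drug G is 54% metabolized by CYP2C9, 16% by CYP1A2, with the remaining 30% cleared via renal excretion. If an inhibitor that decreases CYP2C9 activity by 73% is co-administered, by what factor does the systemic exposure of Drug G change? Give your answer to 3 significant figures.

1.65

The CYP2C9 pathway (54% of clearance) falls to 0.27× activity: 0.54 × 0.27 = 0.1458.
CYP1A2 (16%) and the residual 30% are unaffected.
CL_new/CL_old = 0.1458 + 0.16 + 0.3 = 0.6058.
Systemic exposure ratio = CL_old/CL_new = 1 / 0.6058 = 1.65.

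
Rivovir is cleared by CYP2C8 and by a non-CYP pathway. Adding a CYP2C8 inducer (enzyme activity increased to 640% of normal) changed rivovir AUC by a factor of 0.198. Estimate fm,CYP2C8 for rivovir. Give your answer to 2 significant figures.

0.75

CL'/CL = 1 / 0.198 = 5.051
6.4·fm + (1 − fm) = 5.051
fm = (5.051 − 1) / (6.4 − 1) = 0.75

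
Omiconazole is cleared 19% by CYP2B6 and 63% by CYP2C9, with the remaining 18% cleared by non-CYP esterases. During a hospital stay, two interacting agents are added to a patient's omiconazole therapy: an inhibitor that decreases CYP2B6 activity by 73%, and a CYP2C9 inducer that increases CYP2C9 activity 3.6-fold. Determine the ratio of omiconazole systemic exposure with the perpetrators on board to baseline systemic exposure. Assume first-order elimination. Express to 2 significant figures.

0.40

The CYP2B6 pathway (19% of clearance) drops to 0.27× activity: 0.19 × 0.27 = 0.0513.
The CYP2C9 pathway (63% of clearance) is boosted to 3.6× activity: 0.63 × 3.6 = 2.268.
The remaining 18% of clearance is unaffected.
New clearance relative to baseline: 0.0513 + 2.268 + 0.18 = 2.4993.
Systemic exposure ∝ 1/CL: fold-change = 1 / 2.4993 = 0.40.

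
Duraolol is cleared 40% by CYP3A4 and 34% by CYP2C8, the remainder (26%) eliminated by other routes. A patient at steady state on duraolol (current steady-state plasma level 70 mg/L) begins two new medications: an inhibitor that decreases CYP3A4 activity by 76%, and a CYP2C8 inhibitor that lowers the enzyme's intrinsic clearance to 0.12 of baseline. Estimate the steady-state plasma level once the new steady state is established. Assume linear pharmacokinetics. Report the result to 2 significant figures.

The CYP3A4 pathway (40% of clearance) is reduced to 0.24× activity: 0.4 × 0.24 = 0.096.
The CYP2C8 pathway (34% of clearance) falls to 0.12× activity: 0.34 × 0.12 = 0.0408.
The remaining 26% of clearance is unaffected.
Relative clearance = 0.096 + 0.0408 + 0.26 = 0.3968.
New steady-state plasma level = 70 / 0.3968 = 1.8 × 10² mg/L (concentration scales inversely with clearance).

1.8 × 10² mg/L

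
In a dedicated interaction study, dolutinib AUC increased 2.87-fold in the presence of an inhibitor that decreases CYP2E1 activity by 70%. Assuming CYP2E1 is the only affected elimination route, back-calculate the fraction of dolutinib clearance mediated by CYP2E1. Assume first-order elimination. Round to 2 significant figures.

0.93

Write x for the fraction cleared via CYP2E1. The observed AUC change means clearance fell to 1/2.87 = 0.3484 of baseline.
Setting x·0.3 + (1 − x) = 0.3484 and solving: x = (0.3484 − 1)/(0.3 − 1) = 0.93.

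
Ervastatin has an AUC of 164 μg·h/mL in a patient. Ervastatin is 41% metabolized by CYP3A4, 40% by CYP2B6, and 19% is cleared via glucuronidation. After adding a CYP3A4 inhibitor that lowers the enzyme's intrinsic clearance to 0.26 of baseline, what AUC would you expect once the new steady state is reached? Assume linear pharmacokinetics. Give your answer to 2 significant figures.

CYP3A4: 0.41 × 0.26 = 0.1066
CYP2B6: 0.4 (unchanged)
Other: 0.19 (unchanged)
Relative clearance = 0.1066 + 0.4 + 0.19 = 0.6966.
With dosing unchanged, AUC scales as 1/CL: 164 / 0.6966 = 2.4 × 10² μg·h/mL.

2.4 × 10² μg·h/mL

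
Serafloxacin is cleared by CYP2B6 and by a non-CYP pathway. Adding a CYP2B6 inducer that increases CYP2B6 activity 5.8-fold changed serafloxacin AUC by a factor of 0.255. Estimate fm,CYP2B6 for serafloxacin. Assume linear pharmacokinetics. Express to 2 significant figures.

CL'/CL = 1 / 0.255 = 3.922
5.8·fm + (1 − fm) = 3.922
fm = (3.922 − 1) / (5.8 − 1) = 0.61

0.61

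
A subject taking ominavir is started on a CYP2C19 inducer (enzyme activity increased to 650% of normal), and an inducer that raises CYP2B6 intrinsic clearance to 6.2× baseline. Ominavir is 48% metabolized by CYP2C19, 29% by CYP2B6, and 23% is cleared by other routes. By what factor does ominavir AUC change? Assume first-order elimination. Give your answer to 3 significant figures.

0.194

CYP2C19: 0.48 × 6.5 = 3.12
CYP2B6: 0.29 × 6.2 = 1.798
Other: 0.23 (unchanged)
CL_new/CL_old = 3.12 + 1.798 + 0.23 = 5.148.
AUC ∝ 1/CL: fold-change = 1 / 5.148 = 0.194.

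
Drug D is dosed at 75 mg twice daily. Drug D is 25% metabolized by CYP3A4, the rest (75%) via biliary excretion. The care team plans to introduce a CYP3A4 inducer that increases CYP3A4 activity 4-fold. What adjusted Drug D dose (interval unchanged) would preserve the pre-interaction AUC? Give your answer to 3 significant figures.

The CYP3A4 pathway (25% of clearance) is boosted to 4× activity: 0.25 × 4 = 1.
The remaining 75% of clearance is unaffected.
New clearance relative to baseline: 1 + 0.75 = 1.75.
Exposure is unchanged when dose changes in proportion to clearance. New dose = 75 mg × 1.75 = 131 mg.

131 mg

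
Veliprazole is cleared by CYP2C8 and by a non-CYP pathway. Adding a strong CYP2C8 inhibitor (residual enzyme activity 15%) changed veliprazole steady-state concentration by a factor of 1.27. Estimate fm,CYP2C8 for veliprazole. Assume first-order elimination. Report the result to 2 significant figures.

0.25

Call the CYP2C8 fraction fm. After the interaction, CL_new/CL_old = fm × 0.15 + (1 − fm).
Steady-state concentration ratio = 1 / (new CL fraction), so new CL fraction = 1 / 1.27 = 0.7874.
fm × 0.15 + 1 − fm = 0.7874  ⇒  fm × (0.15 − 1) = −0.2126  ⇒  fm = 0.25.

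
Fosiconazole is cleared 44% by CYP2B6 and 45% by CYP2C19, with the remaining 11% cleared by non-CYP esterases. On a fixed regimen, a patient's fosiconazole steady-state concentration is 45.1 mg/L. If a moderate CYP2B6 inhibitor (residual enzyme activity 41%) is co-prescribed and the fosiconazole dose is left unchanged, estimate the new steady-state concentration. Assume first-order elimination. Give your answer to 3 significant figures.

The CYP2B6 pathway (44% of clearance) drops to 0.41× activity: 0.44 × 0.41 = 0.1804.
CYP2C19 (45%) and the residual 11% are unaffected.
New clearance relative to baseline: 0.1804 + 0.45 + 0.11 = 0.7404.
With dosing unchanged, steady-state concentration scales as 1/CL: 45.1 / 0.7404 = 60.9 mg/L.

60.9 mg/L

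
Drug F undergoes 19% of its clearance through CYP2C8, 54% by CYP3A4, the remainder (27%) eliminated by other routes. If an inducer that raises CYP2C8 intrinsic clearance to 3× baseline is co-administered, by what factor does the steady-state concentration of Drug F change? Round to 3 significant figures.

0.725

The CYP2C8 pathway (19% of clearance) is boosted to 3× activity: 0.19 × 3 = 0.57.
CYP3A4 (54%) and the residual 27% are unaffected.
CL_new/CL_old = 0.57 + 0.54 + 0.27 = 1.38.
Steady-state concentration ratio = CL_old/CL_new = 1 / 1.38 = 0.725.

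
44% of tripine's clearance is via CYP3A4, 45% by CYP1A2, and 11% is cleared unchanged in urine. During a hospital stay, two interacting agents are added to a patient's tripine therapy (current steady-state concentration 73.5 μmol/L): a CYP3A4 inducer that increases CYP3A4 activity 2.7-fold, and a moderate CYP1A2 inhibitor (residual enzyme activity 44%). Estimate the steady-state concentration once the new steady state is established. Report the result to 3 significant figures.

CYP3A4: 0.44 × 2.7 = 1.188
CYP1A2: 0.45 × 0.44 = 0.198
Other: 0.11 (unchanged)
Relative clearance = 1.188 + 0.198 + 0.11 = 1.496.
Dividing the baseline by the relative clearance: 73.5 / 1.496 = 49.1 μmol/L.

49.1 μmol/L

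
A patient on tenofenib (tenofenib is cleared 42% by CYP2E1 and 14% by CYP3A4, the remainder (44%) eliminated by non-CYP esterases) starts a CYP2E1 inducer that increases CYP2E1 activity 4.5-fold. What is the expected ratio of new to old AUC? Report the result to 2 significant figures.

The CYP2E1 pathway (42% of clearance) is boosted to 4.5× activity: 0.42 × 4.5 = 1.89.
CYP3A4 (14%) and the residual 44% are unaffected.
New clearance relative to baseline: 1.89 + 0.14 + 0.44 = 2.47.
Since AUC ∝ 1/CL, the ratio is 1 / 2.47 = 0.40.

0.40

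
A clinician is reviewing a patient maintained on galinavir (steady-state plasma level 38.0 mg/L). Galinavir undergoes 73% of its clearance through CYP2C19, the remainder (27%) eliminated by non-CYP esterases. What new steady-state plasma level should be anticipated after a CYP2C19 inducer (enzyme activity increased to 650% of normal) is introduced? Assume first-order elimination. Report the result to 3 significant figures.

The CYP2C19 pathway (73% of clearance) is boosted to 6.5× activity: 0.73 × 6.5 = 4.745.
Non-CYP routes (27%) are unchanged.
CL_new/CL_old = 4.745 + 0.27 = 5.015.
Steady-state plasma level ∝ 1/CL, so new value = 38.0 / 5.015 = 7.58 mg/L.

7.58 mg/L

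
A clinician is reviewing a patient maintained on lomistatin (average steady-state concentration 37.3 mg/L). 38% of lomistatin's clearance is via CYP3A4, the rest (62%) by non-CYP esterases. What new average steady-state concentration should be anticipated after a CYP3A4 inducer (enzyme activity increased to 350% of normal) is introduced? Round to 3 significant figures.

The CYP3A4 pathway (38% of clearance) is boosted to 3.5× activity: 0.38 × 3.5 = 1.33.
Non-CYP routes (62%) are unchanged.
CL_new/CL_old = 1.33 + 0.62 = 1.95.
Average steady-state concentration ∝ 1/CL, so new value = 37.3 / 1.95 = 19.1 mg/L.

19.1 mg/L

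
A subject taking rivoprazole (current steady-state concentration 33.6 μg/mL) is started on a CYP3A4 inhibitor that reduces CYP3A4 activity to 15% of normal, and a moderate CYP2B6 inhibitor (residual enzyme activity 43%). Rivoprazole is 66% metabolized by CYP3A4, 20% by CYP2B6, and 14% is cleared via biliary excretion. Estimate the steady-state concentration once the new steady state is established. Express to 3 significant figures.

103 μg/mL

The CYP3A4 pathway (66% of clearance) is reduced to 0.15× activity: 0.66 × 0.15 = 0.099.
The CYP2B6 pathway (20% of clearance) drops to 0.43× activity: 0.2 × 0.43 = 0.086.
Non-CYP routes (14%) are unchanged.
Relative clearance = 0.099 + 0.086 + 0.14 = 0.325.
Steady-state concentration ∝ 1/CL: new value = 33.6 / 0.325 = 103 μg/mL.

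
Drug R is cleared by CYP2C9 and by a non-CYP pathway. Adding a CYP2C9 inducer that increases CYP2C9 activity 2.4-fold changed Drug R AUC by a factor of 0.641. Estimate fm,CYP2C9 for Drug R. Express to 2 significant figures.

0.40

CL'/CL = 1 / 0.641 = 1.56
2.4·fm + (1 − fm) = 1.56
fm = (1.56 − 1) / (2.4 − 1) = 0.40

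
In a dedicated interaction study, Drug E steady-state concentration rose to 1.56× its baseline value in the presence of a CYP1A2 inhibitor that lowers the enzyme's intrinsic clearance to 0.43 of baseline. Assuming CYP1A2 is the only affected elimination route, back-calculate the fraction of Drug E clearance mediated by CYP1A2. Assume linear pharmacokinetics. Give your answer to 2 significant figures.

0.63

Let fm be the CYP1A2 fraction. New clearance relative to baseline = fm × 0.43 + (1 − fm).
Steady-state concentration ratio = 1 / (new CL fraction), so new CL fraction = 1 / 1.56 = 0.641.
fm × 0.43 + 1 − fm = 0.641  ⇒  fm × (0.43 − 1) = −0.359  ⇒  fm = 0.63.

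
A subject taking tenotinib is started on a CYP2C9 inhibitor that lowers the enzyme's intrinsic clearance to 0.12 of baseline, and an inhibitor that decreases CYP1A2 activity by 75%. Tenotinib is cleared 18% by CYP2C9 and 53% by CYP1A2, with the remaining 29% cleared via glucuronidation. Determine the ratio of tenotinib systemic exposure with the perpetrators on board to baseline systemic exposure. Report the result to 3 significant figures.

2.25

CYP2C9: 0.18 × 0.12 = 0.0216
CYP1A2: 0.53 × 0.25 = 0.1325
Other: 0.29 (unchanged)
New clearance relative to baseline: 0.0216 + 0.1325 + 0.29 = 0.4441.
Because systemic exposure varies inversely with clearance, the combined effect is 1 / 0.4441 = 2.25.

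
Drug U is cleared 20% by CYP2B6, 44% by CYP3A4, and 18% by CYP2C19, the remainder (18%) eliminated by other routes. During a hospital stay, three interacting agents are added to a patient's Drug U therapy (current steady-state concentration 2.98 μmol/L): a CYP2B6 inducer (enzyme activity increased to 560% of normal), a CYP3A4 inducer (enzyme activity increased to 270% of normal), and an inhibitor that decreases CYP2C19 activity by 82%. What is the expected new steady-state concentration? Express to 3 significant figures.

The CYP2B6 pathway (20% of clearance) is boosted to 5.6× activity: 0.2 × 5.6 = 1.12.
The CYP3A4 pathway (44% of clearance) increases to 2.7× activity: 0.44 × 2.7 = 1.188.
The CYP2C19 pathway (18% of clearance) falls to 0.18× activity: 0.18 × 0.18 = 0.0324.
Non-CYP routes (18%) are unchanged.
Relative clearance = 1.12 + 1.188 + 0.0324 + 0.18 = 2.5204.
Steady-state concentration ∝ 1/CL: new value = 2.98 / 2.5204 = 1.18 μmol/L.

1.18 μmol/L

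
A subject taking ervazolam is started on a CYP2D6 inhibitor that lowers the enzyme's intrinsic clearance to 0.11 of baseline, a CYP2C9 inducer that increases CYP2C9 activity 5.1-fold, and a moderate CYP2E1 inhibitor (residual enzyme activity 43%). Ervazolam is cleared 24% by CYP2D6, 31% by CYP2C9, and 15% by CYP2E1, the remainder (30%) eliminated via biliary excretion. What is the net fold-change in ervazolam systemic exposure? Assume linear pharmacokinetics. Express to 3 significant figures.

0.507

The CYP2D6 pathway (24% of clearance) drops to 0.11× activity: 0.24 × 0.11 = 0.0264.
The CYP2C9 pathway (31% of clearance) increases to 5.1× activity: 0.31 × 5.1 = 1.581.
The CYP2E1 pathway (15% of clearance) is reduced to 0.43× activity: 0.15 × 0.43 = 0.0645.
The remaining 30% of clearance is unaffected.
New clearance relative to baseline: 0.0264 + 1.581 + 0.0645 + 0.3 = 1.9719.
Because systemic exposure varies inversely with clearance, the combined effect is 1 / 1.9719 = 0.507.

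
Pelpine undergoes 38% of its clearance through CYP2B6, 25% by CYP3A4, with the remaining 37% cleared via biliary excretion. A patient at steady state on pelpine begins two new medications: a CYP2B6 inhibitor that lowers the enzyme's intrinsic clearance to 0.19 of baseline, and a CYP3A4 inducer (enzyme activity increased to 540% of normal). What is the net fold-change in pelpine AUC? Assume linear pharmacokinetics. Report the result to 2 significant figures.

CYP2B6: 0.38 × 0.19 = 0.0722
CYP3A4: 0.25 × 5.4 = 1.35
Other: 0.37 (unchanged)
Relative clearance = 0.0722 + 1.35 + 0.37 = 1.7922.
AUC ∝ 1/CL: fold-change = 1 / 1.7922 = 0.56.

0.56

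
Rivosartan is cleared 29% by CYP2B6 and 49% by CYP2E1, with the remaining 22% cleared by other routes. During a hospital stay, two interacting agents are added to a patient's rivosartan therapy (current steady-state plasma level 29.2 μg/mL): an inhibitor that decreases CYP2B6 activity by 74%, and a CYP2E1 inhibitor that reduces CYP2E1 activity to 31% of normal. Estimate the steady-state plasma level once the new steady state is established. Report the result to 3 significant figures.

65.3 μg/mL

The CYP2B6 pathway (29% of clearance) drops to 0.26× activity: 0.29 × 0.26 = 0.0754.
The CYP2E1 pathway (49% of clearance) drops to 0.31× activity: 0.49 × 0.31 = 0.1519.
The remaining 22% of clearance is unaffected.
CL_new/CL_old = 0.0754 + 0.1519 + 0.22 = 0.4473.
Steady-state plasma level ∝ 1/CL: new value = 29.2 / 0.4473 = 65.3 μg/mL.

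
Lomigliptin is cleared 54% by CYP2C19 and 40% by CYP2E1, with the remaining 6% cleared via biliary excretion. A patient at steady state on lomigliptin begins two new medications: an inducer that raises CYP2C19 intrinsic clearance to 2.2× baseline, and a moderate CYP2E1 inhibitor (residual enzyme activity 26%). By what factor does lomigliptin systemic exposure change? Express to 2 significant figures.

CYP2C19: 0.54 × 2.2 = 1.188
CYP2E1: 0.4 × 0.26 = 0.104
Other: 0.06 (unchanged)
CL_new/CL_old = 1.188 + 0.104 + 0.06 = 1.352.
Net systemic exposure ratio = 1 / 1.352 = 0.74.

0.74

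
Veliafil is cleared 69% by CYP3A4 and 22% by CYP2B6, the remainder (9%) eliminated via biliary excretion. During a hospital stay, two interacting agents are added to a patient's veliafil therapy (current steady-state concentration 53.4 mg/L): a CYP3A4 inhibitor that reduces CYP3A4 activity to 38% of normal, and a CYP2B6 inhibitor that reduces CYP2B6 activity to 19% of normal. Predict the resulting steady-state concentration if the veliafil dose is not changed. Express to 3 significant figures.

136 mg/L

The CYP3A4 pathway (69% of clearance) drops to 0.38× activity: 0.69 × 0.38 = 0.2622.
The CYP2B6 pathway (22% of clearance) falls to 0.19× activity: 0.22 × 0.19 = 0.0418.
Non-CYP routes (9%) are unchanged.
Relative clearance = 0.2622 + 0.0418 + 0.09 = 0.394.
Dividing the baseline by the relative clearance: 53.4 / 0.394 = 136 mg/L.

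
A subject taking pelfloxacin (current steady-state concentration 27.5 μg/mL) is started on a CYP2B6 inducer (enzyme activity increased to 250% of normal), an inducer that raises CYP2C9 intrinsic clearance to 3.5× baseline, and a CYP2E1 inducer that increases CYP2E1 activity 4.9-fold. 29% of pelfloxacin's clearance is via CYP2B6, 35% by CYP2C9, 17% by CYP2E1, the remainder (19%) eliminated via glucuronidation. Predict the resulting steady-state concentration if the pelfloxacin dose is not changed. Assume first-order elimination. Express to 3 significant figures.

9.25 μg/mL

The CYP2B6 pathway (29% of clearance) rises to 2.5× activity: 0.29 × 2.5 = 0.725.
The CYP2C9 pathway (35% of clearance) rises to 3.5× activity: 0.35 × 3.5 = 1.225.
The CYP2E1 pathway (17% of clearance) rises to 4.9× activity: 0.17 × 4.9 = 0.833.
Non-CYP routes (19%) are unchanged.
CL_new/CL_old = 0.725 + 1.225 + 0.833 + 0.19 = 2.973.
New steady-state concentration = 27.5 / 2.973 = 9.25 μg/mL (concentration scales inversely with clearance).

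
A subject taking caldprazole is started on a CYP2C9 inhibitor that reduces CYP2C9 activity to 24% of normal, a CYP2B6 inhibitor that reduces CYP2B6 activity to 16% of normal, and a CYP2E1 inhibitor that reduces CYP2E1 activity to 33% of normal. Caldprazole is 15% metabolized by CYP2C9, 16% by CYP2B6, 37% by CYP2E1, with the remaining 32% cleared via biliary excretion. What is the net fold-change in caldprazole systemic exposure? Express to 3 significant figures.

The CYP2C9 pathway (15% of clearance) falls to 0.24× activity: 0.15 × 0.24 = 0.036.
The CYP2B6 pathway (16% of clearance) drops to 0.16× activity: 0.16 × 0.16 = 0.0256.
The CYP2E1 pathway (37% of clearance) drops to 0.33× activity: 0.37 × 0.33 = 0.1221.
Non-CYP routes (32%) are unchanged.
New clearance relative to baseline: 0.036 + 0.0256 + 0.1221 + 0.32 = 0.5037.
Systemic exposure ∝ 1/CL: fold-change = 1 / 0.5037 = 1.99.

1.99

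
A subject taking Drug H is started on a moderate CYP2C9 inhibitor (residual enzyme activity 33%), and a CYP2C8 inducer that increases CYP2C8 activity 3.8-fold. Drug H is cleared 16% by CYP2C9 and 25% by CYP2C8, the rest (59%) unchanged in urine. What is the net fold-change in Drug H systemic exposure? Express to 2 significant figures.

0.63

CYP2C9: 0.16 × 0.33 = 0.0528
CYP2C8: 0.25 × 3.8 = 0.95
Other: 0.59 (unchanged)
CL_new/CL_old = 0.0528 + 0.95 + 0.59 = 1.5928.
Systemic exposure ∝ 1/CL: fold-change = 1 / 1.5928 = 0.63.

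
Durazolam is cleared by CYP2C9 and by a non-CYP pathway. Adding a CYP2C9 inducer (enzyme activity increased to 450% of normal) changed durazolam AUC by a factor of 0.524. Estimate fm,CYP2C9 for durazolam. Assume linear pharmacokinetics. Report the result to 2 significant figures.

0.26

Write x for the fraction cleared via CYP2C9. The observed AUC change means clearance rose to 1/0.524 = 1.908 of baseline.
Only the CYP2C9 route changed, so 1.908 = x·4.5 + (1 − x), giving x = 0.26.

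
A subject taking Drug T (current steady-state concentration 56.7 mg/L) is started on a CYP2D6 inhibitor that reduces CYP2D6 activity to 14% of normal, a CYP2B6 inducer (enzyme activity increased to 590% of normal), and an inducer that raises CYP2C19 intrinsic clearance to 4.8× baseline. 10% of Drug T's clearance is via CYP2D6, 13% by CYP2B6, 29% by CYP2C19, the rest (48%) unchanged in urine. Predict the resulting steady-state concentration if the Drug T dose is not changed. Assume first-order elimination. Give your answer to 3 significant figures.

21.4 mg/L

CYP2D6: 0.1 × 0.14 = 0.014
CYP2B6: 0.13 × 5.9 = 0.767
CYP2C19: 0.29 × 4.8 = 1.392
Other: 0.48 (unchanged)
CL_new/CL_old = 0.014 + 0.767 + 1.392 + 0.48 = 2.653.
Steady-state concentration ∝ 1/CL: new value = 56.7 / 2.653 = 21.4 mg/L.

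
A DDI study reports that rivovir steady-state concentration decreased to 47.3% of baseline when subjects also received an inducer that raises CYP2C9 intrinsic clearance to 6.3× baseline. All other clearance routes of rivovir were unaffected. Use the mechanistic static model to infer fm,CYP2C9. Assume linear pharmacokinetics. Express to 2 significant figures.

0.21

CL'/CL = 1 / 0.473 = 2.114
6.3·fm + (1 − fm) = 2.114
fm = (2.114 − 1) / (6.3 − 1) = 0.21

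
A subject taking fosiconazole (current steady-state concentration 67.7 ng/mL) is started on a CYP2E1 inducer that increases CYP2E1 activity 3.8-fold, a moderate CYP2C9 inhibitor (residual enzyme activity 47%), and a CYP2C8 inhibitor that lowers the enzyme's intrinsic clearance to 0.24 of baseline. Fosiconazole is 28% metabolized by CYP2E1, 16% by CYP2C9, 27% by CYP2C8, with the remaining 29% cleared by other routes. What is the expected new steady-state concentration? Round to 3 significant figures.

The CYP2E1 pathway (28% of clearance) is boosted to 3.8× activity: 0.28 × 3.8 = 1.064.
The CYP2C9 pathway (16% of clearance) is reduced to 0.47× activity: 0.16 × 0.47 = 0.0752.
The CYP2C8 pathway (27% of clearance) falls to 0.24× activity: 0.27 × 0.24 = 0.0648.
Non-CYP routes (29%) are unchanged.
New clearance relative to baseline: 1.064 + 0.0752 + 0.0648 + 0.29 = 1.494.
Dividing the baseline by the relative clearance: 67.7 / 1.494 = 45.3 ng/mL.

45.3 ng/mL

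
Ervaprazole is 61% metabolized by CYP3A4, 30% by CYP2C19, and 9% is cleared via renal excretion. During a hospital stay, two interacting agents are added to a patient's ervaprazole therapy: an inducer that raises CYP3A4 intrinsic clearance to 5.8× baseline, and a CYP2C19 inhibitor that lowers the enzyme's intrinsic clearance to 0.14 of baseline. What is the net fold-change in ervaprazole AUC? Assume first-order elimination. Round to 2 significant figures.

0.27

The CYP3A4 pathway (61% of clearance) is boosted to 5.8× activity: 0.61 × 5.8 = 3.538.
The CYP2C19 pathway (30% of clearance) drops to 0.14× activity: 0.3 × 0.14 = 0.042.
Non-CYP routes (9%) are unchanged.
CL_new/CL_old = 3.538 + 0.042 + 0.09 = 3.67.
AUC ∝ 1/CL: fold-change = 1 / 3.67 = 0.27.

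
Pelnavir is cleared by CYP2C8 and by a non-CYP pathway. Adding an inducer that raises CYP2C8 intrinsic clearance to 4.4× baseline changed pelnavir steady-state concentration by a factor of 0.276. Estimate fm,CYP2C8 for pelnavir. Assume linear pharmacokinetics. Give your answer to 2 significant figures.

Call the CYP2C8 fraction fm. After the interaction, CL_new/CL_old = fm × 4.4 + (1 − fm).
Steady-state concentration ratio = 1 / (new CL fraction), so new CL fraction = 1 / 0.276 = 3.623.
fm × 4.4 + 1 − fm = 3.623  ⇒  fm × (4.4 − 1) = 2.623  ⇒  fm = 0.77.

0.77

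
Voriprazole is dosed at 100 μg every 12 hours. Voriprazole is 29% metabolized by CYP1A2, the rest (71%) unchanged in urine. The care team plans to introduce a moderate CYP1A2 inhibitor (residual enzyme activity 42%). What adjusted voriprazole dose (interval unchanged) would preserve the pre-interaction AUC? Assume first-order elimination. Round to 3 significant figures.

The CYP1A2 pathway (29% of clearance) is reduced to 0.42× activity: 0.29 × 0.42 = 0.1218.
The remaining 71% of clearance is unaffected.
CL_new/CL_old = 0.1218 + 0.71 = 0.8318.
To maintain the same steady-state level, dose must scale with clearance: new dose = 100 × 0.8318 = 83.2 μg.

83.2 μg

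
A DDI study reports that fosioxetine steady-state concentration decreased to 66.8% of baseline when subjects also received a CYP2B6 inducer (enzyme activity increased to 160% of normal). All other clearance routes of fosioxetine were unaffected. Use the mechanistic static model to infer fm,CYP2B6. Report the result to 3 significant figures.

CL'/CL = 1 / 0.668 = 1.497
1.6·fm + (1 − fm) = 1.497
fm = (1.497 − 1) / (1.6 − 1) = 0.828

0.828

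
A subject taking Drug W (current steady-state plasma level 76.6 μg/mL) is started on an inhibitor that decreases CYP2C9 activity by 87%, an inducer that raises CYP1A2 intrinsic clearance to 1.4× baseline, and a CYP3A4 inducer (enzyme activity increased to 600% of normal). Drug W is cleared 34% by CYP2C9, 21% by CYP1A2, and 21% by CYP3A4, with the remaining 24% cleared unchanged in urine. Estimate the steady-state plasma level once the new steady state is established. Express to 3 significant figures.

41.7 μg/mL

The CYP2C9 pathway (34% of clearance) drops to 0.13× activity: 0.34 × 0.13 = 0.0442.
The CYP1A2 pathway (21% of clearance) increases to 1.4× activity: 0.21 × 1.4 = 0.294.
The CYP3A4 pathway (21% of clearance) increases to 6× activity: 0.21 × 6 = 1.26.
Non-CYP routes (24%) are unchanged.
New clearance relative to baseline: 0.0442 + 0.294 + 1.26 + 0.24 = 1.8382.
Dividing the baseline by the relative clearance: 76.6 / 1.8382 = 41.7 μg/mL.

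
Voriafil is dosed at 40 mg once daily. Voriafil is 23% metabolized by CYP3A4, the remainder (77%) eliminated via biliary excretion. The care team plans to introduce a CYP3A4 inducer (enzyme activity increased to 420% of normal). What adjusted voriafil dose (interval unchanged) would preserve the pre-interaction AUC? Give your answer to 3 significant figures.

The CYP3A4 pathway (23% of clearance) is boosted to 4.2× activity: 0.23 × 4.2 = 0.966.
Non-CYP routes (77%) are unchanged.
New clearance relative to baseline: 0.966 + 0.77 = 1.736.
To maintain the same steady-state level, dose must scale with clearance: new dose = 40 × 1.736 = 69.4 mg.

69.4 mg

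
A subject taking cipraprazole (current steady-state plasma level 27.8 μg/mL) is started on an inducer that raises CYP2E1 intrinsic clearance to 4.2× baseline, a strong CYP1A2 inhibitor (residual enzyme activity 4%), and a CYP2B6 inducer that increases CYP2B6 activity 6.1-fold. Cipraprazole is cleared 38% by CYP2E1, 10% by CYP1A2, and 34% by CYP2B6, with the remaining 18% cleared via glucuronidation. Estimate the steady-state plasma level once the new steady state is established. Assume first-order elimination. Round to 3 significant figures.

7.21 μg/mL

The CYP2E1 pathway (38% of clearance) is boosted to 4.2× activity: 0.38 × 4.2 = 1.596.
The CYP1A2 pathway (10% of clearance) drops to 0.04× activity: 0.1 × 0.04 = 0.004.
The CYP2B6 pathway (34% of clearance) is boosted to 6.1× activity: 0.34 × 6.1 = 2.074.
Non-CYP routes (18%) are unchanged.
CL_new/CL_old = 1.596 + 0.004 + 2.074 + 0.18 = 3.854.
Dividing the baseline by the relative clearance: 27.8 / 3.854 = 7.21 μg/mL.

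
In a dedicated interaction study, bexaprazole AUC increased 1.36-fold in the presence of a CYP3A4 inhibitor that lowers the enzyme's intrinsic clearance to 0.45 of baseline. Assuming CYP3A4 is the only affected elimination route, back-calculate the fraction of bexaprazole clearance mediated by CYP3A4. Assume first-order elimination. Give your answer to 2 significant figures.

CL'/CL = 1 / 1.36 = 0.7353
0.45·fm + (1 − fm) = 0.7353
fm = (0.7353 − 1) / (0.45 − 1) = 0.48

0.48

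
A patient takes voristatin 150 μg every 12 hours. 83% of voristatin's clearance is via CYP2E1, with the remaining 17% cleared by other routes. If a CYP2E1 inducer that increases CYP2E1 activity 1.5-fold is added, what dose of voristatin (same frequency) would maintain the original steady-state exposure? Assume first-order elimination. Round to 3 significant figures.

CYP2E1: 0.83 × 1.5 = 1.245
Other: 0.17 (unchanged)
Relative clearance = 1.245 + 0.17 = 1.415.
Css,avg = (dose rate)/CL, so holding Css fixed requires dose ∝ CL: 150 × 1.415 = 212 μg.

212 μg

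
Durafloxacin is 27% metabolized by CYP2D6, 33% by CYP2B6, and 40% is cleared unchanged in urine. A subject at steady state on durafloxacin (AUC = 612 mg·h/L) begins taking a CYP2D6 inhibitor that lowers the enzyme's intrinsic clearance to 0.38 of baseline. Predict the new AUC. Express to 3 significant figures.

735 mg·h/L

The CYP2D6 pathway (27% of clearance) falls to 0.38× activity: 0.27 × 0.38 = 0.1026.
CYP2B6 (33%) and the residual 40% are unaffected.
Relative clearance = 0.1026 + 0.33 + 0.4 = 0.8326.
New AUC = baseline ÷ relative clearance = 612 / 0.8326 = 735 mg·h/L.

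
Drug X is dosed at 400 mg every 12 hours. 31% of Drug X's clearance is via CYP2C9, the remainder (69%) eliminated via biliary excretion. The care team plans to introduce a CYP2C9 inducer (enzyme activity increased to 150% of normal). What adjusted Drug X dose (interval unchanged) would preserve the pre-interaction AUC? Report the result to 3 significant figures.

462 mg

CYP2C9: 0.31 × 1.5 = 0.465
Other: 0.69 (unchanged)
Relative clearance = 0.465 + 0.69 = 1.155.
To maintain the same steady-state level, dose must scale with clearance: new dose = 400 × 1.155 = 462 mg.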